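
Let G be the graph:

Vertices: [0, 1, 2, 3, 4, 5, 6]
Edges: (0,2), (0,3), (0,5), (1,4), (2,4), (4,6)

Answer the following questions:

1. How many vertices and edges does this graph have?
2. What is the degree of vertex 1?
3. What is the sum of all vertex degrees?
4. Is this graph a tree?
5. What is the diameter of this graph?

Count: 7 vertices, 6 edges.
Vertex 1 has neighbors [4], degree = 1.
Handshaking lemma: 2 * 6 = 12.
A graph is a tree iff it is connected and has exactly n-1 edges. This graph is connected (all 7 vertices in one component) and has 7-1 = 6 edges. It is a tree.
Diameter (longest shortest path) = 4.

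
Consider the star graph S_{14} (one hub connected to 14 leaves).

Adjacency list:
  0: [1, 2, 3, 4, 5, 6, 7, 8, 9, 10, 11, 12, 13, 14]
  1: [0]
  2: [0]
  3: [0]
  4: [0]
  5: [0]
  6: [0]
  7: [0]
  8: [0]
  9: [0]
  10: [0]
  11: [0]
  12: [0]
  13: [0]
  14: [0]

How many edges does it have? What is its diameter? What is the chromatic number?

Star graph S_{14}: the hub connects to all 14 leaves.
Edges = 14.
Diameter = 2 (any leaf to hub is 1, leaf to leaf through hub is 2).
Star graphs are bipartite (hub vs leaves), so chromatic number = 2.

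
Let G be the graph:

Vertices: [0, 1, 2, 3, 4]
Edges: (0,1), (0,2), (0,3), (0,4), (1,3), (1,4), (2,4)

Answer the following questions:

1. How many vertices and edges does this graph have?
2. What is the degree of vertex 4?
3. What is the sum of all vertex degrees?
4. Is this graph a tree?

Count: 5 vertices, 7 edges.
Vertex 4 has neighbors [0, 1, 2], degree = 3.
Handshaking lemma: 2 * 7 = 14.
A tree on 5 vertices has 4 edges. This graph has 7 edges (3 extra). Not a tree.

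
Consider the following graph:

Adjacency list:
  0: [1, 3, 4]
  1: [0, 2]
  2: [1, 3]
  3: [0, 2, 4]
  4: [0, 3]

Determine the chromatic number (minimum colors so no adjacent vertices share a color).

The graph has a maximum clique of size 3 (lower bound on chromatic number).
A valid 3-coloring: {0: 0, 1: 1, 2: 0, 3: 1, 4: 2}.
Chromatic number = 3.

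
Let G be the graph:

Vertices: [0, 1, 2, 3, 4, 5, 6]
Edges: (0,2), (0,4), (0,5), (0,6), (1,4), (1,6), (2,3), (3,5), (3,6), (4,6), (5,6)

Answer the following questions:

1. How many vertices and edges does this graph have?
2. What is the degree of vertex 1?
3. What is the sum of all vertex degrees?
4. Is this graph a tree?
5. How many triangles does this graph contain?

Count: 7 vertices, 11 edges.
Vertex 1 has neighbors [4, 6], degree = 2.
Handshaking lemma: 2 * 11 = 22.
A tree on 7 vertices has 6 edges. This graph has 11 edges (5 extra). Not a tree.
Number of triangles = 4.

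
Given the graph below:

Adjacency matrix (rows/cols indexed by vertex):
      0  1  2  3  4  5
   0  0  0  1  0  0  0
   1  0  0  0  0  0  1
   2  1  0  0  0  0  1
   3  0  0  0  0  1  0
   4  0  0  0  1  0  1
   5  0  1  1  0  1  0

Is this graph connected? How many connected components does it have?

Checking connectivity: the graph has 1 connected component(s).
All vertices are reachable from each other. The graph IS connected.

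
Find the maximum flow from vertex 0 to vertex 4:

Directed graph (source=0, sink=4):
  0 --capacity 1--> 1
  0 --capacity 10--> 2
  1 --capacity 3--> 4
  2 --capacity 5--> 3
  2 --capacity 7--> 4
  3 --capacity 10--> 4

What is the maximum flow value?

Computing max flow:
  Flow on (0->1): 1/1
  Flow on (0->2): 10/10
  Flow on (1->4): 1/3
  Flow on (2->3): 3/5
  Flow on (2->4): 7/7
  Flow on (3->4): 3/10
Maximum flow = 11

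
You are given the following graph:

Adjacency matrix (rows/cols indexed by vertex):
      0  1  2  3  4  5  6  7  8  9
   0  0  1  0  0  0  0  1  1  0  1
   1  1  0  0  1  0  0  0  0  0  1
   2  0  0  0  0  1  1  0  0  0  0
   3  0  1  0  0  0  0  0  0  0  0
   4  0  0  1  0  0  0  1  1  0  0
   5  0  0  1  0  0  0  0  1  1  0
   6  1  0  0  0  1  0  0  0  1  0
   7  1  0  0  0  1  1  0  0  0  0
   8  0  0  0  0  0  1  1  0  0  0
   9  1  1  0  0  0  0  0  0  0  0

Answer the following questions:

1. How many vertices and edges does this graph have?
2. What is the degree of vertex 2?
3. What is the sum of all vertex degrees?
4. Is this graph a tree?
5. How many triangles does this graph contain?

Count: 10 vertices, 13 edges.
Vertex 2 has neighbors [4, 5], degree = 2.
Handshaking lemma: 2 * 13 = 26.
A tree on 10 vertices has 9 edges. This graph has 13 edges (4 extra). Not a tree.
Number of triangles = 1.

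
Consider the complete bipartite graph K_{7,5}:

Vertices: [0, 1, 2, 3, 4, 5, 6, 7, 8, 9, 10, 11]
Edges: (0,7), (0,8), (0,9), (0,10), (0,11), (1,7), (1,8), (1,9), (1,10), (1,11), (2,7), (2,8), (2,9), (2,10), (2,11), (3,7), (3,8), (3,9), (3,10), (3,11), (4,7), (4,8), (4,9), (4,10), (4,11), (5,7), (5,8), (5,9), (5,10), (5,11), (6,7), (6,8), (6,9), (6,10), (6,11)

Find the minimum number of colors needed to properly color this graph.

K_{7,5} is bipartite: vertices split into two independent sets of size 7 and 5.
Color one set 0, the other 1. No adjacent vertices share a color.
Chromatic number = 2.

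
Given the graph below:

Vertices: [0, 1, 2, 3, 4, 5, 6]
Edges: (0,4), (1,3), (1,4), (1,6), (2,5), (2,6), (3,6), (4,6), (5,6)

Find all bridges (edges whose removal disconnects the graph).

A bridge is an edge whose removal increases the number of connected components.
Bridges found: (0,4)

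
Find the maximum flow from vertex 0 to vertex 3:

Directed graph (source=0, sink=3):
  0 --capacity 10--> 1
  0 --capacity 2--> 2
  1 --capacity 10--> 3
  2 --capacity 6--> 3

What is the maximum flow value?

Computing max flow:
  Flow on (0->1): 10/10
  Flow on (0->2): 2/2
  Flow on (1->3): 10/10
  Flow on (2->3): 2/6
Maximum flow = 12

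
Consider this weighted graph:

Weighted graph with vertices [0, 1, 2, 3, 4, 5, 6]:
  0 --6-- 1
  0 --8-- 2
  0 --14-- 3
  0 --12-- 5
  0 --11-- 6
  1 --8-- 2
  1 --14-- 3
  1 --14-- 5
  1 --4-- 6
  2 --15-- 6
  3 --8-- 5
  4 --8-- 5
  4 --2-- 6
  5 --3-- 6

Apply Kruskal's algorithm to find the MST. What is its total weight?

Applying Kruskal's algorithm (sort edges by weight, add if no cycle):
  Add (4,6) w=2
  Add (5,6) w=3
  Add (1,6) w=4
  Add (0,1) w=6
  Add (0,2) w=8
  Skip (1,2) w=8 (creates cycle)
  Add (3,5) w=8
  Skip (4,5) w=8 (creates cycle)
  Skip (0,6) w=11 (creates cycle)
  Skip (0,5) w=12 (creates cycle)
  Skip (0,3) w=14 (creates cycle)
  Skip (1,3) w=14 (creates cycle)
  Skip (1,5) w=14 (creates cycle)
  Skip (2,6) w=15 (creates cycle)
MST weight = 31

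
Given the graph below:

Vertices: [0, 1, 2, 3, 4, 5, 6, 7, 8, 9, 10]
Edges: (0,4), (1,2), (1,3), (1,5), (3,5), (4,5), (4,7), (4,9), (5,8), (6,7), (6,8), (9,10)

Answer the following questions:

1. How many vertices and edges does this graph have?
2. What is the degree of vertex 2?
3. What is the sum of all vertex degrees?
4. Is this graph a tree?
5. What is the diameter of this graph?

Count: 11 vertices, 12 edges.
Vertex 2 has neighbors [1], degree = 1.
Handshaking lemma: 2 * 12 = 24.
A tree on 11 vertices has 10 edges. This graph has 12 edges (2 extra). Not a tree.
Diameter (longest shortest path) = 5.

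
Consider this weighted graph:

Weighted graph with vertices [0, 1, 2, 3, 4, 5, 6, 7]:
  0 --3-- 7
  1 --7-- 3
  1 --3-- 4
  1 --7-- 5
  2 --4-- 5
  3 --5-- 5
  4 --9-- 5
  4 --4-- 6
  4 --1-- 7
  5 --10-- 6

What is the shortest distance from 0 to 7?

Using Dijkstra's algorithm from vertex 0:
Shortest path: 0 -> 7
Total weight: 3 = 3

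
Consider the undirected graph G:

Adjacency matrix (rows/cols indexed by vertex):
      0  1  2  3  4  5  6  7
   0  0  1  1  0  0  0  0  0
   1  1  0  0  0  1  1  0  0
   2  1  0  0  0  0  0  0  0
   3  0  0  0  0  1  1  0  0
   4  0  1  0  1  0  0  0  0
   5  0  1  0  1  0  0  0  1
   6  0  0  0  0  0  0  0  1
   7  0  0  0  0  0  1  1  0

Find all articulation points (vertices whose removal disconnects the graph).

An articulation point is a vertex whose removal disconnects the graph.
Articulation points: [0, 1, 5, 7]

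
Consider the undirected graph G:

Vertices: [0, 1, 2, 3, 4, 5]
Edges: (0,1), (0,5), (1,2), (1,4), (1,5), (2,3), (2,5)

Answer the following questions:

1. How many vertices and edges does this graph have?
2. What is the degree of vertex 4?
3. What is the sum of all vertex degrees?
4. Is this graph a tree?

Count: 6 vertices, 7 edges.
Vertex 4 has neighbors [1], degree = 1.
Handshaking lemma: 2 * 7 = 14.
A tree on 6 vertices has 5 edges. This graph has 7 edges (2 extra). Not a tree.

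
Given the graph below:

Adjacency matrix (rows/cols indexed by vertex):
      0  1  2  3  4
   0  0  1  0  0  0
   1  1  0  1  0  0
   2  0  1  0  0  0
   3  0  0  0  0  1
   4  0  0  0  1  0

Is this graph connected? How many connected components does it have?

Checking connectivity: the graph has 2 connected component(s).
Components: [[0, 1, 2], [3, 4]]. The graph is NOT connected.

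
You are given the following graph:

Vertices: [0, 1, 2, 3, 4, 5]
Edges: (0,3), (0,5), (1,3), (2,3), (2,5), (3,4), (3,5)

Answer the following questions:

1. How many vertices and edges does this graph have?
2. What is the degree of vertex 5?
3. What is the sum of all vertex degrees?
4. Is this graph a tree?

Count: 6 vertices, 7 edges.
Vertex 5 has neighbors [0, 2, 3], degree = 3.
Handshaking lemma: 2 * 7 = 14.
A tree on 6 vertices has 5 edges. This graph has 7 edges (2 extra). Not a tree.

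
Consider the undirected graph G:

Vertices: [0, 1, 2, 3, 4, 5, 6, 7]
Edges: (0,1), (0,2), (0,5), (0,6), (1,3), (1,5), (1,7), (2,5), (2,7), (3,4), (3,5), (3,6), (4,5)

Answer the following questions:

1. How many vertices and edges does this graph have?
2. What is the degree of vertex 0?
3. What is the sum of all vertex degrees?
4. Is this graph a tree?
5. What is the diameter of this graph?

Count: 8 vertices, 13 edges.
Vertex 0 has neighbors [1, 2, 5, 6], degree = 4.
Handshaking lemma: 2 * 13 = 26.
A tree on 8 vertices has 7 edges. This graph has 13 edges (6 extra). Not a tree.
Diameter (longest shortest path) = 3.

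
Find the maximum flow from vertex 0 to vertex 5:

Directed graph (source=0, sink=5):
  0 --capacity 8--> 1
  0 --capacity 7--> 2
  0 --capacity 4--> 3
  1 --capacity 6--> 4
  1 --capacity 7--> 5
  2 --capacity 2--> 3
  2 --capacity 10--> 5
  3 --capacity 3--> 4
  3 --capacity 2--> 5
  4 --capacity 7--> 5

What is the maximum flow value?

Computing max flow:
  Flow on (0->1): 8/8
  Flow on (0->2): 7/7
  Flow on (0->3): 4/4
  Flow on (1->4): 1/6
  Flow on (1->5): 7/7
  Flow on (2->5): 7/10
  Flow on (3->4): 2/3
  Flow on (3->5): 2/2
  Flow on (4->5): 3/7
Maximum flow = 19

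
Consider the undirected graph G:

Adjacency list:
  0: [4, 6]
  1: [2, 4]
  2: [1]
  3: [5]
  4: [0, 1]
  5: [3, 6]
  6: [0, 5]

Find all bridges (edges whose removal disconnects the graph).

A bridge is an edge whose removal increases the number of connected components.
Bridges found: (0,4), (0,6), (1,2), (1,4), (3,5), (5,6)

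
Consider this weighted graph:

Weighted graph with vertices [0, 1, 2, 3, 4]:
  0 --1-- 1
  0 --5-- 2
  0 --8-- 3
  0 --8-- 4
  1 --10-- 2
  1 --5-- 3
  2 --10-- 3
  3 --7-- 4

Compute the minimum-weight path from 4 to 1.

Using Dijkstra's algorithm from vertex 4:
Shortest path: 4 -> 0 -> 1
Total weight: 8 + 1 = 9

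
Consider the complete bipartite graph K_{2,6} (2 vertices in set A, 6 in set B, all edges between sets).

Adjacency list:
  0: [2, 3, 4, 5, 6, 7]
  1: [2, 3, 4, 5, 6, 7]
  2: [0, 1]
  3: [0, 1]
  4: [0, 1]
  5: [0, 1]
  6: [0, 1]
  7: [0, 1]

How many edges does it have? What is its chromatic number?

K_{2,6} has 2 * 6 = 12 edges.
Bipartite graphs have chromatic number 2 (color each partition differently).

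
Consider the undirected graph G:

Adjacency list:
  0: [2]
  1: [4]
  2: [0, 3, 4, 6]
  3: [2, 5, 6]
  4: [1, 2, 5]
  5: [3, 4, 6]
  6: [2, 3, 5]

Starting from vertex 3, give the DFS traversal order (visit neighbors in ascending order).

DFS from vertex 3 (neighbors processed in ascending order):
Visit order: 3, 2, 0, 4, 1, 5, 6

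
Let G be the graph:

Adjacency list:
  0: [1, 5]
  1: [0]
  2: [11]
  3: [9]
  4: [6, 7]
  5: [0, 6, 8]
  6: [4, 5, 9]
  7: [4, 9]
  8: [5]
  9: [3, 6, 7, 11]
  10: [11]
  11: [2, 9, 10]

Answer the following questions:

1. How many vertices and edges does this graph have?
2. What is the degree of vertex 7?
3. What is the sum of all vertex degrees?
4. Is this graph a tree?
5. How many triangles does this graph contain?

Count: 12 vertices, 12 edges.
Vertex 7 has neighbors [4, 9], degree = 2.
Handshaking lemma: 2 * 12 = 24.
A tree on 12 vertices has 11 edges. This graph has 12 edges (1 extra). Not a tree.
Number of triangles = 0.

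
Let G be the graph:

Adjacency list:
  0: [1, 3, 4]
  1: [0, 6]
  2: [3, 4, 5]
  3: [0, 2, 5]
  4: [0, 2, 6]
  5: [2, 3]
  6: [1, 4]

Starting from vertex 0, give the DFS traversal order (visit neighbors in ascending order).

DFS from vertex 0 (neighbors processed in ascending order):
Visit order: 0, 1, 6, 4, 2, 3, 5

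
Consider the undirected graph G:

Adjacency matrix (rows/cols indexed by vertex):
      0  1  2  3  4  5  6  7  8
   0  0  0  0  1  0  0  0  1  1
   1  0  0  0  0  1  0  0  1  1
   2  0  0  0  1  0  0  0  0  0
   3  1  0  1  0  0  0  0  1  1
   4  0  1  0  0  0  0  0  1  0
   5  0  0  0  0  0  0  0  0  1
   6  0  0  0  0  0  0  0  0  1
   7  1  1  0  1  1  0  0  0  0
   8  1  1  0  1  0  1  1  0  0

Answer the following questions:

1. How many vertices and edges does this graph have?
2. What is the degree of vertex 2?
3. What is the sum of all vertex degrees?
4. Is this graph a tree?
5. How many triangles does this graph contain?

Count: 9 vertices, 12 edges.
Vertex 2 has neighbors [3], degree = 1.
Handshaking lemma: 2 * 12 = 24.
A tree on 9 vertices has 8 edges. This graph has 12 edges (4 extra). Not a tree.
Number of triangles = 3.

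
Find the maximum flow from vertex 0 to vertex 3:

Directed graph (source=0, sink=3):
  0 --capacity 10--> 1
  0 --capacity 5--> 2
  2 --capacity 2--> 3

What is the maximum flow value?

Computing max flow:
  Flow on (0->2): 2/5
  Flow on (2->3): 2/2
Maximum flow = 2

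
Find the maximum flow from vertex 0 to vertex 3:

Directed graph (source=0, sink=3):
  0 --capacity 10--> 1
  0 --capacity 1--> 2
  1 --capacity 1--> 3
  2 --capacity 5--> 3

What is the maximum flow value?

Computing max flow:
  Flow on (0->1): 1/10
  Flow on (0->2): 1/1
  Flow on (1->3): 1/1
  Flow on (2->3): 1/5
Maximum flow = 2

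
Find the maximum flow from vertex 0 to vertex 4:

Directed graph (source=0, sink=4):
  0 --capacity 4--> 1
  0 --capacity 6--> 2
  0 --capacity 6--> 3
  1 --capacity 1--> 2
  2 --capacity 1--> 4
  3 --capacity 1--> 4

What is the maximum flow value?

Computing max flow:
  Flow on (0->1): 1/4
  Flow on (0->3): 1/6
  Flow on (1->2): 1/1
  Flow on (2->4): 1/1
  Flow on (3->4): 1/1
Maximum flow = 2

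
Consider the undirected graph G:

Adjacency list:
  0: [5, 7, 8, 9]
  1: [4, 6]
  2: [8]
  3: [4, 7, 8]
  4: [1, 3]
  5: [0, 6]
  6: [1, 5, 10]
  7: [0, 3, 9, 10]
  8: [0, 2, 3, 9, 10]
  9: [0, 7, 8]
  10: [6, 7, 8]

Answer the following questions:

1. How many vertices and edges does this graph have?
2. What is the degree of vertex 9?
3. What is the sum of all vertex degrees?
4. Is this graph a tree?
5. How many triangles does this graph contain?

Count: 11 vertices, 16 edges.
Vertex 9 has neighbors [0, 7, 8], degree = 3.
Handshaking lemma: 2 * 16 = 32.
A tree on 11 vertices has 10 edges. This graph has 16 edges (6 extra). Not a tree.
Number of triangles = 2.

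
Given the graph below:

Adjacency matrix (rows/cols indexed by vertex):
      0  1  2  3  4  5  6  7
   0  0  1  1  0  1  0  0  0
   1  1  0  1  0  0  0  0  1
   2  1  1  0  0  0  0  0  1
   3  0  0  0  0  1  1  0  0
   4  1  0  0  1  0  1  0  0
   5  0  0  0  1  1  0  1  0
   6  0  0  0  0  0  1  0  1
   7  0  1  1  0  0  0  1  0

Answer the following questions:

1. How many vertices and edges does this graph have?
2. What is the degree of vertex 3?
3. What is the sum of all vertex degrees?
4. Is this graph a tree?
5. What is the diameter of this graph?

Count: 8 vertices, 11 edges.
Vertex 3 has neighbors [4, 5], degree = 2.
Handshaking lemma: 2 * 11 = 22.
A tree on 8 vertices has 7 edges. This graph has 11 edges (4 extra). Not a tree.
Diameter (longest shortest path) = 3.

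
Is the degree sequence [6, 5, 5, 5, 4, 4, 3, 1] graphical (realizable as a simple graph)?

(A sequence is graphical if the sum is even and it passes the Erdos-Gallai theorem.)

Sum of degrees = 33. Sum is odd, so the sequence is NOT graphical.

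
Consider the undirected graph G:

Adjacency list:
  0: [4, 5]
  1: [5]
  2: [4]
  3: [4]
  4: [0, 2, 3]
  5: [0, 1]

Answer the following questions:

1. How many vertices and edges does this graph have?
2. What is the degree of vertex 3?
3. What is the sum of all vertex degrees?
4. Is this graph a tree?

Count: 6 vertices, 5 edges.
Vertex 3 has neighbors [4], degree = 1.
Handshaking lemma: 2 * 5 = 10.
A graph is a tree iff it is connected and has exactly n-1 edges. This graph is connected (all 6 vertices in one component) and has 6-1 = 5 edges. It is a tree.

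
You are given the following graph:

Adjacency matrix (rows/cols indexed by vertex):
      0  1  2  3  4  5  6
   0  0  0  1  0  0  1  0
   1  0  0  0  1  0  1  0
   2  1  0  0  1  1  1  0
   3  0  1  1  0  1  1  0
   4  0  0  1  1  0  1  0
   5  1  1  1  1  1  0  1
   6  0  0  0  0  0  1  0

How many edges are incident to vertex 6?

Vertex 6 has neighbors [5], so deg(6) = 1.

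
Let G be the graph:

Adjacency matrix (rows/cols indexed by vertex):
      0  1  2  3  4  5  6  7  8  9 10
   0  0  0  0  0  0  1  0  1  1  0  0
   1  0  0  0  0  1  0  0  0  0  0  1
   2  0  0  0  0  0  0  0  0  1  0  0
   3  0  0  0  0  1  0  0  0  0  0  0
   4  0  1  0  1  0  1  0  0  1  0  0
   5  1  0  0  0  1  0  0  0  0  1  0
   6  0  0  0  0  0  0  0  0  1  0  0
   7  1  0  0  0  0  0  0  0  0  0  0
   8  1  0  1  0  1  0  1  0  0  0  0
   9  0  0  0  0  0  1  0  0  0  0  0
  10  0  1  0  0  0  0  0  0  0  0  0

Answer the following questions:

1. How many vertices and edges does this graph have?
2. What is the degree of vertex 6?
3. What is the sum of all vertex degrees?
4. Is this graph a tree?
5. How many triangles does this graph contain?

Count: 11 vertices, 11 edges.
Vertex 6 has neighbors [8], degree = 1.
Handshaking lemma: 2 * 11 = 22.
A tree on 11 vertices has 10 edges. This graph has 11 edges (1 extra). Not a tree.
Number of triangles = 0.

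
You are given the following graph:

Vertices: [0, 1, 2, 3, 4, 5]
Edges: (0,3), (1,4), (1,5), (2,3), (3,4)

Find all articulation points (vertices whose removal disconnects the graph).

An articulation point is a vertex whose removal disconnects the graph.
Articulation points: [1, 3, 4]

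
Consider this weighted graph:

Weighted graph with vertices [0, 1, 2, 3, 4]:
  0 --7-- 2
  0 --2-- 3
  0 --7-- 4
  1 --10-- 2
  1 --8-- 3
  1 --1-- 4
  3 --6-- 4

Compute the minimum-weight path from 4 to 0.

Using Dijkstra's algorithm from vertex 4:
Shortest path: 4 -> 0
Total weight: 7 = 7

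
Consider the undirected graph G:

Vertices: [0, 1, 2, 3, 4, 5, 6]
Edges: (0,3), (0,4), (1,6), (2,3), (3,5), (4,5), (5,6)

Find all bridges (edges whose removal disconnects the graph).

A bridge is an edge whose removal increases the number of connected components.
Bridges found: (1,6), (2,3), (5,6)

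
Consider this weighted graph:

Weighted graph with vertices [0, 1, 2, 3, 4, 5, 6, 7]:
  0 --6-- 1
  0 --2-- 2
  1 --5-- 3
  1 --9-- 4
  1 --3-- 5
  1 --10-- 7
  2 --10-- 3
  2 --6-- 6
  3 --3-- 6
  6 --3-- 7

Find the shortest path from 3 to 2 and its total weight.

Using Dijkstra's algorithm from vertex 3:
Shortest path: 3 -> 6 -> 2
Total weight: 3 + 6 = 9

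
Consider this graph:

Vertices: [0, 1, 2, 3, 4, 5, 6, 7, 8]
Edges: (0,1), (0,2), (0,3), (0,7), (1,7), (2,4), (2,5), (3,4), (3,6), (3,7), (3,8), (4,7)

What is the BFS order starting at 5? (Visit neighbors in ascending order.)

BFS from vertex 5 (neighbors processed in ascending order):
Visit order: 5, 2, 0, 4, 1, 3, 7, 6, 8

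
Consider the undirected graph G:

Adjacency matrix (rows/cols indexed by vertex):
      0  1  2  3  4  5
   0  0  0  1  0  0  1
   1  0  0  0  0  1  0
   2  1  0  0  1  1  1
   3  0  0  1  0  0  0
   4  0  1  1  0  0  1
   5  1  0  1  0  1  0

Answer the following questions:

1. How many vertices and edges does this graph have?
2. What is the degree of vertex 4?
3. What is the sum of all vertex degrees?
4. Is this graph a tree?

Count: 6 vertices, 7 edges.
Vertex 4 has neighbors [1, 2, 5], degree = 3.
Handshaking lemma: 2 * 7 = 14.
A tree on 6 vertices has 5 edges. This graph has 7 edges (2 extra). Not a tree.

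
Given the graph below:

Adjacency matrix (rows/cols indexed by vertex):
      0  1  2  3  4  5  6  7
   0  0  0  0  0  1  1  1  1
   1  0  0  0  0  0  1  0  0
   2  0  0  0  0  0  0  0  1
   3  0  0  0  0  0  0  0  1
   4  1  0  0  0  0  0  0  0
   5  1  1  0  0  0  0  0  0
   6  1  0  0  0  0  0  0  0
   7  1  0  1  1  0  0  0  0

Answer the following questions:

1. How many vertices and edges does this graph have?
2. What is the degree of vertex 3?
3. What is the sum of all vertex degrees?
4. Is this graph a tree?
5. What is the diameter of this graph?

Count: 8 vertices, 7 edges.
Vertex 3 has neighbors [7], degree = 1.
Handshaking lemma: 2 * 7 = 14.
A graph is a tree iff it is connected and has exactly n-1 edges. This graph is connected (all 8 vertices in one component) and has 8-1 = 7 edges. It is a tree.
Diameter (longest shortest path) = 4.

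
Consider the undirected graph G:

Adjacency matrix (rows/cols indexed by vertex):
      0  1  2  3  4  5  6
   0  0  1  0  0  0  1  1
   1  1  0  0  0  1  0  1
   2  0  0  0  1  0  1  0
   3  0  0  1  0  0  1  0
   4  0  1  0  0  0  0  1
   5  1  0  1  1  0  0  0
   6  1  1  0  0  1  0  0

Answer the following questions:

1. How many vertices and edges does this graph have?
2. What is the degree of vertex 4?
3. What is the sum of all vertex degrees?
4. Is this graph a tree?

Count: 7 vertices, 9 edges.
Vertex 4 has neighbors [1, 6], degree = 2.
Handshaking lemma: 2 * 9 = 18.
A tree on 7 vertices has 6 edges. This graph has 9 edges (3 extra). Not a tree.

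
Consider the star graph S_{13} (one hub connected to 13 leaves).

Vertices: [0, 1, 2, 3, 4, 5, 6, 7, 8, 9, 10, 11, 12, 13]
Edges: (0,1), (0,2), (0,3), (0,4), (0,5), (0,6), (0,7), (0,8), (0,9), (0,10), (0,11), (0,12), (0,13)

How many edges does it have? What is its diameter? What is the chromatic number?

Star graph S_{13}: the hub connects to all 13 leaves.
Edges = 13.
Diameter = 2 (any leaf to hub is 1, leaf to leaf through hub is 2).
Star graphs are bipartite (hub vs leaves), so chromatic number = 2.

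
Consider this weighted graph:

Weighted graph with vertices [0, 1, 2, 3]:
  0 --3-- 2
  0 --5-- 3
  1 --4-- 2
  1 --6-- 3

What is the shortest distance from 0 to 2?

Using Dijkstra's algorithm from vertex 0:
Shortest path: 0 -> 2
Total weight: 3 = 3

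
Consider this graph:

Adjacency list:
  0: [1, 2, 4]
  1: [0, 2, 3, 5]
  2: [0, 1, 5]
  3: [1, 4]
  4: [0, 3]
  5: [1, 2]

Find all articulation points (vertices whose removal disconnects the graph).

No articulation points. The graph is biconnected.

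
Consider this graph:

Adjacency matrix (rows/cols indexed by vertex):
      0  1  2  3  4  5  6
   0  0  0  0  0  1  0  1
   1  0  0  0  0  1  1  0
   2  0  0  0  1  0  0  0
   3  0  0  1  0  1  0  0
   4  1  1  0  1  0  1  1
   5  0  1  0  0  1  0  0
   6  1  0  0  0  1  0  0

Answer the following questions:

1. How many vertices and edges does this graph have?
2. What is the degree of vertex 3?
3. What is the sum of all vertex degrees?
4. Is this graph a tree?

Count: 7 vertices, 8 edges.
Vertex 3 has neighbors [2, 4], degree = 2.
Handshaking lemma: 2 * 8 = 16.
A tree on 7 vertices has 6 edges. This graph has 8 edges (2 extra). Not a tree.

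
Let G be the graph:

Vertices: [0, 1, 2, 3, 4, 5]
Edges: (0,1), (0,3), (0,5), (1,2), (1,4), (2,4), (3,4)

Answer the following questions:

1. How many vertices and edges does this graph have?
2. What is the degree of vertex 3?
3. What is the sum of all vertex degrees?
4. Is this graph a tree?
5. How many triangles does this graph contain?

Count: 6 vertices, 7 edges.
Vertex 3 has neighbors [0, 4], degree = 2.
Handshaking lemma: 2 * 7 = 14.
A tree on 6 vertices has 5 edges. This graph has 7 edges (2 extra). Not a tree.
Number of triangles = 1.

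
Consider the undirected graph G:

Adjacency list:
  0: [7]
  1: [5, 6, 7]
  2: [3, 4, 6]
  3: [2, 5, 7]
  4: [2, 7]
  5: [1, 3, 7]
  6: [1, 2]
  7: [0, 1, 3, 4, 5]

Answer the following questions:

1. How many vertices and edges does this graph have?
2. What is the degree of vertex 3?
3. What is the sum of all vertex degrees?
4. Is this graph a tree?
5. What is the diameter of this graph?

Count: 8 vertices, 11 edges.
Vertex 3 has neighbors [2, 5, 7], degree = 3.
Handshaking lemma: 2 * 11 = 22.
A tree on 8 vertices has 7 edges. This graph has 11 edges (4 extra). Not a tree.
Diameter (longest shortest path) = 3.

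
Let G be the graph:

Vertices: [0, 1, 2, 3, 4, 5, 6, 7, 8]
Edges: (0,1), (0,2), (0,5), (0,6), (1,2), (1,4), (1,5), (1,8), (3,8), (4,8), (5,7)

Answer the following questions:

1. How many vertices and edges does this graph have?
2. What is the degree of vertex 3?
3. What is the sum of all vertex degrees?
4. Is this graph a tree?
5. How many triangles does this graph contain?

Count: 9 vertices, 11 edges.
Vertex 3 has neighbors [8], degree = 1.
Handshaking lemma: 2 * 11 = 22.
A tree on 9 vertices has 8 edges. This graph has 11 edges (3 extra). Not a tree.
Number of triangles = 3.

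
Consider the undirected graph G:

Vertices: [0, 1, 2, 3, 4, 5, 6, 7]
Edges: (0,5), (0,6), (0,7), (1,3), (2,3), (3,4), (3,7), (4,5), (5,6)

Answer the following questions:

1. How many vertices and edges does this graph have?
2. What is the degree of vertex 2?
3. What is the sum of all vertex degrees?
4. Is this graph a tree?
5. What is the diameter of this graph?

Count: 8 vertices, 9 edges.
Vertex 2 has neighbors [3], degree = 1.
Handshaking lemma: 2 * 9 = 18.
A tree on 8 vertices has 7 edges. This graph has 9 edges (2 extra). Not a tree.
Diameter (longest shortest path) = 4.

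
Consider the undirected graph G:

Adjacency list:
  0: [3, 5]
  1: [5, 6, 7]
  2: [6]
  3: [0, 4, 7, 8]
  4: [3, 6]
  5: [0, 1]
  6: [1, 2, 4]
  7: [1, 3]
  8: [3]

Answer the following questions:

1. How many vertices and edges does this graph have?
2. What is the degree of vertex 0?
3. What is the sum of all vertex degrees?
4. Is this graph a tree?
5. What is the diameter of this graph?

Count: 9 vertices, 10 edges.
Vertex 0 has neighbors [3, 5], degree = 2.
Handshaking lemma: 2 * 10 = 20.
A tree on 9 vertices has 8 edges. This graph has 10 edges (2 extra). Not a tree.
Diameter (longest shortest path) = 4.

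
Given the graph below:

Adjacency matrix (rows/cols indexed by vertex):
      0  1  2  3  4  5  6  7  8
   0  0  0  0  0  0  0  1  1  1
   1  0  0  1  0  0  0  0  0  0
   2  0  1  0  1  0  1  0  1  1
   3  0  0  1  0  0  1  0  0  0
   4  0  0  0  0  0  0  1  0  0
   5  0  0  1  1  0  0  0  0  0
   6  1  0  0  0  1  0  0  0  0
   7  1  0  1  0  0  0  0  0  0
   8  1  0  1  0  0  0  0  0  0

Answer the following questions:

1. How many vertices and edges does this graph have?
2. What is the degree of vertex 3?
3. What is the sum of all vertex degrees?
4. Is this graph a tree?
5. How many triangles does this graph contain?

Count: 9 vertices, 10 edges.
Vertex 3 has neighbors [2, 5], degree = 2.
Handshaking lemma: 2 * 10 = 20.
A tree on 9 vertices has 8 edges. This graph has 10 edges (2 extra). Not a tree.
Number of triangles = 1.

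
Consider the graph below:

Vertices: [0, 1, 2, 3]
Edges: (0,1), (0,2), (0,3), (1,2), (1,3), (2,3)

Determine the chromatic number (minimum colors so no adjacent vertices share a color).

The graph has a maximum clique of size 4 (lower bound on chromatic number).
A valid 4-coloring: {0: 0, 1: 1, 2: 2, 3: 3}.
Chromatic number = 4.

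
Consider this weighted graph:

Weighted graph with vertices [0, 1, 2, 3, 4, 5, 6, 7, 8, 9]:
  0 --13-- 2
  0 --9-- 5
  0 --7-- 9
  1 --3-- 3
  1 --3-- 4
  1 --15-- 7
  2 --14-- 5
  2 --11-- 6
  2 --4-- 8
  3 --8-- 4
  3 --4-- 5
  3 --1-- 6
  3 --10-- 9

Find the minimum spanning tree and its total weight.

Applying Kruskal's algorithm (sort edges by weight, add if no cycle):
  Add (3,6) w=1
  Add (1,3) w=3
  Add (1,4) w=3
  Add (2,8) w=4
  Add (3,5) w=4
  Add (0,9) w=7
  Skip (3,4) w=8 (creates cycle)
  Add (0,5) w=9
  Skip (3,9) w=10 (creates cycle)
  Add (2,6) w=11
  Skip (0,2) w=13 (creates cycle)
  Skip (2,5) w=14 (creates cycle)
  Add (1,7) w=15
MST weight = 57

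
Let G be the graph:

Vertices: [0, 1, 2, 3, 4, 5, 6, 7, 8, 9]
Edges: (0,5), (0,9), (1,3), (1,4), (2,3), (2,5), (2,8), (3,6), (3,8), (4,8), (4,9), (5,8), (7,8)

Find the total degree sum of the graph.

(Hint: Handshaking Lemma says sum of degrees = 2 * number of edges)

Count edges: 13 edges.
By Handshaking Lemma: sum of degrees = 2 * 13 = 26.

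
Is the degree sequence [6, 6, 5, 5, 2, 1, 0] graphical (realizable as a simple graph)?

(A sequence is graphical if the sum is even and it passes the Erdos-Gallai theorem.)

Sum of degrees = 25. Sum is odd, so the sequence is NOT graphical.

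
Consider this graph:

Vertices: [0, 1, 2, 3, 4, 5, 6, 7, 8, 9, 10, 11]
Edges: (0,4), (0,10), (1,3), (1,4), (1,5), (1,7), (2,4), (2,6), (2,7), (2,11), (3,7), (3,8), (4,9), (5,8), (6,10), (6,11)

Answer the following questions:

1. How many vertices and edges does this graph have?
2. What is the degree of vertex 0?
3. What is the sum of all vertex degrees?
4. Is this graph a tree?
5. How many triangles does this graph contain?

Count: 12 vertices, 16 edges.
Vertex 0 has neighbors [4, 10], degree = 2.
Handshaking lemma: 2 * 16 = 32.
A tree on 12 vertices has 11 edges. This graph has 16 edges (5 extra). Not a tree.
Number of triangles = 2.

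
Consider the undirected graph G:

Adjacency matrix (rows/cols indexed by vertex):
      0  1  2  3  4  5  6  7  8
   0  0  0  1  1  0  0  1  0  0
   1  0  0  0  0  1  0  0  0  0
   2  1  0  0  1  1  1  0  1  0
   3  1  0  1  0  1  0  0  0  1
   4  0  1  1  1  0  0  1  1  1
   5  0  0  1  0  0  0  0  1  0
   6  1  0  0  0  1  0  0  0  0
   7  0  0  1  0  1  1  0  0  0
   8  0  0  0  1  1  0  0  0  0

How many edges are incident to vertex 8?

Vertex 8 has neighbors [3, 4], so deg(8) = 2.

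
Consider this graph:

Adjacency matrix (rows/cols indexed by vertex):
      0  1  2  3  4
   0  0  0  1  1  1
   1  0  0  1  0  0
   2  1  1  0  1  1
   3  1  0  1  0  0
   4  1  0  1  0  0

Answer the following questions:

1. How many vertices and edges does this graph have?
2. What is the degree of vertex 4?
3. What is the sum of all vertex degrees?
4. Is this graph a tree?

Count: 5 vertices, 6 edges.
Vertex 4 has neighbors [0, 2], degree = 2.
Handshaking lemma: 2 * 6 = 12.
A tree on 5 vertices has 4 edges. This graph has 6 edges (2 extra). Not a tree.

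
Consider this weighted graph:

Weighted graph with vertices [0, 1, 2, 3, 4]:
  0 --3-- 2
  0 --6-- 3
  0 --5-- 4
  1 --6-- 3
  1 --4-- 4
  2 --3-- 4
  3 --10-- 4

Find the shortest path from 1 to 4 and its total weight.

Using Dijkstra's algorithm from vertex 1:
Shortest path: 1 -> 4
Total weight: 4 = 4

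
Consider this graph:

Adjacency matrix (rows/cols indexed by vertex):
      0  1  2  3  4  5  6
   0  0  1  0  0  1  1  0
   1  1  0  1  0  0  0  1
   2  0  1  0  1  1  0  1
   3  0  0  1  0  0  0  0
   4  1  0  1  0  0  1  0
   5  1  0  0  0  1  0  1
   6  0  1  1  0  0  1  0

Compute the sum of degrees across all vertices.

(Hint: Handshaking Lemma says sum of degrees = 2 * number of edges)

Count edges: 10 edges.
By Handshaking Lemma: sum of degrees = 2 * 10 = 20.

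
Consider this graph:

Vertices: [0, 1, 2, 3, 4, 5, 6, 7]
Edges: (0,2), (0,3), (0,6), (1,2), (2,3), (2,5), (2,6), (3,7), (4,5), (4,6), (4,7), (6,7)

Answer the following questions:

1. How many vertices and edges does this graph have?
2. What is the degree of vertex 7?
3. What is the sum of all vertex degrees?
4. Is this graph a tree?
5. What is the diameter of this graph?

Count: 8 vertices, 12 edges.
Vertex 7 has neighbors [3, 4, 6], degree = 3.
Handshaking lemma: 2 * 12 = 24.
A tree on 8 vertices has 7 edges. This graph has 12 edges (5 extra). Not a tree.
Diameter (longest shortest path) = 3.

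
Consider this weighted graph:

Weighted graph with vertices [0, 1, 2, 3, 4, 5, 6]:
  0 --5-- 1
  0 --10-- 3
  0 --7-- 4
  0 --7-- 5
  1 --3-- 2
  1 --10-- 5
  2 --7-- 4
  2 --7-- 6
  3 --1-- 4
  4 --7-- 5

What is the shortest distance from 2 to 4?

Using Dijkstra's algorithm from vertex 2:
Shortest path: 2 -> 4
Total weight: 7 = 7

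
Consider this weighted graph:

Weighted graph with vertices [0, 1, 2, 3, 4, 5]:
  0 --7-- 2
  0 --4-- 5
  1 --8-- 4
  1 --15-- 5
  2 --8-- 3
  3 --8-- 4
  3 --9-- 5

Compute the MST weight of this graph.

Applying Kruskal's algorithm (sort edges by weight, add if no cycle):
  Add (0,5) w=4
  Add (0,2) w=7
  Add (1,4) w=8
  Add (2,3) w=8
  Add (3,4) w=8
  Skip (3,5) w=9 (creates cycle)
  Skip (1,5) w=15 (creates cycle)
MST weight = 35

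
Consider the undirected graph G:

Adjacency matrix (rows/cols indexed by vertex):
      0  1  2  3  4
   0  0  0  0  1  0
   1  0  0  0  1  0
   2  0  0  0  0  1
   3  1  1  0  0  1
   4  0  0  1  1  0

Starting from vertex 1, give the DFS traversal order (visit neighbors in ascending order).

DFS from vertex 1 (neighbors processed in ascending order):
Visit order: 1, 3, 0, 4, 2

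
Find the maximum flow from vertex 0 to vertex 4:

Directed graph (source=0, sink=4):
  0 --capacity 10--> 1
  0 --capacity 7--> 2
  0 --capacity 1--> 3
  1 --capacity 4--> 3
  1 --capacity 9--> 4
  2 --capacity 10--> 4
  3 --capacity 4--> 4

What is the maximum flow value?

Computing max flow:
  Flow on (0->1): 10/10
  Flow on (0->2): 7/7
  Flow on (0->3): 1/1
  Flow on (1->3): 1/4
  Flow on (1->4): 9/9
  Flow on (2->4): 7/10
  Flow on (3->4): 2/4
Maximum flow = 18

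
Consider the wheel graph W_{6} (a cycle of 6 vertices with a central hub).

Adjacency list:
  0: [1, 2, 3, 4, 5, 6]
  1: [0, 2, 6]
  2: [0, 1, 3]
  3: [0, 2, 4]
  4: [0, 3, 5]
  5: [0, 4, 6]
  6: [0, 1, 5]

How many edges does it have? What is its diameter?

Wheel graph W_{6}: 6 cycle edges + 6 spoke edges = 12 edges.
The hub is distance 1 from all cycle vertices. Max distance between cycle vertices through hub is 2.
Diameter = 2.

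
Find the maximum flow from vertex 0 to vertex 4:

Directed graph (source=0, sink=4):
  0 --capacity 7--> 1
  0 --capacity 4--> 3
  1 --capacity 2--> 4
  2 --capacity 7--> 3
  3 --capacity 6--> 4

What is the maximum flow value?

Computing max flow:
  Flow on (0->1): 2/7
  Flow on (0->3): 4/4
  Flow on (1->4): 2/2
  Flow on (3->4): 4/6
Maximum flow = 6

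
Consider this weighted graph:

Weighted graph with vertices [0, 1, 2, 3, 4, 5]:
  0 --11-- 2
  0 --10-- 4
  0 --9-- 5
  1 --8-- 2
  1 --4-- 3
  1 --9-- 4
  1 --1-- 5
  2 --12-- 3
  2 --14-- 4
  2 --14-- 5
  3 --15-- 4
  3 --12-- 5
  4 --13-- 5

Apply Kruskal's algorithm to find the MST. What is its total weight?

Applying Kruskal's algorithm (sort edges by weight, add if no cycle):
  Add (1,5) w=1
  Add (1,3) w=4
  Add (1,2) w=8
  Add (0,5) w=9
  Add (1,4) w=9
  Skip (0,4) w=10 (creates cycle)
  Skip (0,2) w=11 (creates cycle)
  Skip (2,3) w=12 (creates cycle)
  Skip (3,5) w=12 (creates cycle)
  Skip (4,5) w=13 (creates cycle)
  Skip (2,5) w=14 (creates cycle)
  Skip (2,4) w=14 (creates cycle)
  Skip (3,4) w=15 (creates cycle)
MST weight = 31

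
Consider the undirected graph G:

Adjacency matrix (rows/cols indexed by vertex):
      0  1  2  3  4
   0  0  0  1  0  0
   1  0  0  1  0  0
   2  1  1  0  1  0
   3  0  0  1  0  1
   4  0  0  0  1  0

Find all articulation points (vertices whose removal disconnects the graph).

An articulation point is a vertex whose removal disconnects the graph.
Articulation points: [2, 3]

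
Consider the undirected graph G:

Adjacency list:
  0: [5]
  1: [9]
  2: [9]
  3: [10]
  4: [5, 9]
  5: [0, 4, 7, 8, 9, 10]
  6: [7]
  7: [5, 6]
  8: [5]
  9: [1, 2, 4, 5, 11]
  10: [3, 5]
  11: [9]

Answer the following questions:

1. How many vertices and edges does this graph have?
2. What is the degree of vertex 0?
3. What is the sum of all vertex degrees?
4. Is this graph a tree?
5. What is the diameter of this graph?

Count: 12 vertices, 12 edges.
Vertex 0 has neighbors [5], degree = 1.
Handshaking lemma: 2 * 12 = 24.
A tree on 12 vertices has 11 edges. This graph has 12 edges (1 extra). Not a tree.
Diameter (longest shortest path) = 4.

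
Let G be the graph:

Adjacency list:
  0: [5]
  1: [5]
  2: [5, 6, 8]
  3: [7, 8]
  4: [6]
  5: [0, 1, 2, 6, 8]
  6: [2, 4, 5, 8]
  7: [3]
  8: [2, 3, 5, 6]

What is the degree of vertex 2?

Vertex 2 has neighbors [5, 6, 8], so deg(2) = 3.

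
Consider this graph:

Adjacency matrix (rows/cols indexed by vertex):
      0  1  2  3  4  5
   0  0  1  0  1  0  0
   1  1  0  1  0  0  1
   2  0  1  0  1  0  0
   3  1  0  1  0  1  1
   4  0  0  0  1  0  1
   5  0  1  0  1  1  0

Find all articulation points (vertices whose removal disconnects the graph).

No articulation points. The graph is biconnected.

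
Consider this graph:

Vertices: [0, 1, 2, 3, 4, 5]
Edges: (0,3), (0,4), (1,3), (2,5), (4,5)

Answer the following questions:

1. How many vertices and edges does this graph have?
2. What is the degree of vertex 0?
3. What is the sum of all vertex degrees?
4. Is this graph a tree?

Count: 6 vertices, 5 edges.
Vertex 0 has neighbors [3, 4], degree = 2.
Handshaking lemma: 2 * 5 = 10.
A graph is a tree iff it is connected and has exactly n-1 edges. This graph is connected (all 6 vertices in one component) and has 6-1 = 5 edges. It is a tree.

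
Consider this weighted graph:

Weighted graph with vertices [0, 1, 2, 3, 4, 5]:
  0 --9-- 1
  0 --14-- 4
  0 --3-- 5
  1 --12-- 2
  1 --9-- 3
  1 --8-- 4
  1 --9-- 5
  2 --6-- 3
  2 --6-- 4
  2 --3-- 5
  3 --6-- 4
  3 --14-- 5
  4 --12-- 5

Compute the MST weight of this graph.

Applying Kruskal's algorithm (sort edges by weight, add if no cycle):
  Add (0,5) w=3
  Add (2,5) w=3
  Add (2,4) w=6
  Add (2,3) w=6
  Skip (3,4) w=6 (creates cycle)
  Add (1,4) w=8
  Skip (0,1) w=9 (creates cycle)
  Skip (1,3) w=9 (creates cycle)
  Skip (1,5) w=9 (creates cycle)
  Skip (1,2) w=12 (creates cycle)
  Skip (4,5) w=12 (creates cycle)
  Skip (0,4) w=14 (creates cycle)
  Skip (3,5) w=14 (creates cycle)
MST weight = 26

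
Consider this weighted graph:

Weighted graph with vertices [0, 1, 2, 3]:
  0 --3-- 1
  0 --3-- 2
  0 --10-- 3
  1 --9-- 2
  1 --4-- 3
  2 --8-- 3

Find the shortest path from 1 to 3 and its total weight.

Using Dijkstra's algorithm from vertex 1:
Shortest path: 1 -> 3
Total weight: 4 = 4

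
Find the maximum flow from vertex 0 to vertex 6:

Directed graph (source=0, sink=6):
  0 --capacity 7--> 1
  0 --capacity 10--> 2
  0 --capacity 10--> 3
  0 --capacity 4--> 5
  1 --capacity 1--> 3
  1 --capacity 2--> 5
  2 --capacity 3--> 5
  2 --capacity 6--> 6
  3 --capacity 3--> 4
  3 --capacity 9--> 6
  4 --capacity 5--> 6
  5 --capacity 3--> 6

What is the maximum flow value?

Computing max flow:
  Flow on (0->1): 1/7
  Flow on (0->2): 9/10
  Flow on (0->3): 10/10
  Flow on (1->3): 1/1
  Flow on (2->5): 3/3
  Flow on (2->6): 6/6
  Flow on (3->4): 2/3
  Flow on (3->6): 9/9
  Flow on (4->6): 2/5
  Flow on (5->6): 3/3
Maximum flow = 20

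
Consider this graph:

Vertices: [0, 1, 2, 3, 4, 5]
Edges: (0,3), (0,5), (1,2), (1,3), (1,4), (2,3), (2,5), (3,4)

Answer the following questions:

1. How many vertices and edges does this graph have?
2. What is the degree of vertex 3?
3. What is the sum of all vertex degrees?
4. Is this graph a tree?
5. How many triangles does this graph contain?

Count: 6 vertices, 8 edges.
Vertex 3 has neighbors [0, 1, 2, 4], degree = 4.
Handshaking lemma: 2 * 8 = 16.
A tree on 6 vertices has 5 edges. This graph has 8 edges (3 extra). Not a tree.
Number of triangles = 2.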